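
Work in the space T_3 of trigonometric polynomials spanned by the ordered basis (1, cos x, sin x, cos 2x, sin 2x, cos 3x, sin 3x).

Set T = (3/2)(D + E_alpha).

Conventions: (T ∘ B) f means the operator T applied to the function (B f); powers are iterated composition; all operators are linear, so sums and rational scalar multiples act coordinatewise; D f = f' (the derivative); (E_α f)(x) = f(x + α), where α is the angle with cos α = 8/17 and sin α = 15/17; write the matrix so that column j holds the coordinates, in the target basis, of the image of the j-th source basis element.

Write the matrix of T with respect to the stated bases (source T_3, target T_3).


image of 1: 3/2
image of cos x: (12/17)cos x - (48/17)sin x
image of sin x: (48/17)cos x + (12/17)sin x
image of cos 2x: -(483/578)cos 2x - (1227/289)sin 2x
image of sin 2x: (1227/289)cos 2x - (483/578)sin 2x
image of cos 3x: -(7332/4913)cos 3x - (21366/4913)sin 3x
image of sin 3x: (21366/4913)cos 3x - (7332/4913)sin 3x
each image's coordinates form column j of the matrix

the matrix is [[3/2, 0, 0, 0, 0, 0, 0]; [0, 12/17, 48/17, 0, 0, 0, 0]; [0, -48/17, 12/17, 0, 0, 0, 0]; [0, 0, 0, -483/578, 1227/289, 0, 0]; [0, 0, 0, -1227/289, -483/578, 0, 0]; [0, 0, 0, 0, 0, -7332/4913, 21366/4913]; [0, 0, 0, 0, 0, -21366/4913, -7332/4913]] (rows listed top to bottom)


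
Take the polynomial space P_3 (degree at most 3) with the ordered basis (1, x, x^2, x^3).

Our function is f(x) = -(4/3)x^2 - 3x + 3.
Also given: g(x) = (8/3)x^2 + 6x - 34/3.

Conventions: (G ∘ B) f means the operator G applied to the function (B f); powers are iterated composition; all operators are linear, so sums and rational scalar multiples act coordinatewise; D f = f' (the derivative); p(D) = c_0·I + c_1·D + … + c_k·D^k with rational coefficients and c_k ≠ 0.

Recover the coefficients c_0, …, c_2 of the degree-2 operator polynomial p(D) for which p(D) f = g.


D^0 f = -(4/3)x^2 - 3x + 3
D^1 f = -(8/3)x - 3
D^2 f = -8/3
matching coefficients of g against c_0 f + c_1 Df + … from the top degree down determines the c_i
solution: c_0 = -2, c_1 = 0, c_2 = 2

c_0 = -2, c_1 = 0, c_2 = 2


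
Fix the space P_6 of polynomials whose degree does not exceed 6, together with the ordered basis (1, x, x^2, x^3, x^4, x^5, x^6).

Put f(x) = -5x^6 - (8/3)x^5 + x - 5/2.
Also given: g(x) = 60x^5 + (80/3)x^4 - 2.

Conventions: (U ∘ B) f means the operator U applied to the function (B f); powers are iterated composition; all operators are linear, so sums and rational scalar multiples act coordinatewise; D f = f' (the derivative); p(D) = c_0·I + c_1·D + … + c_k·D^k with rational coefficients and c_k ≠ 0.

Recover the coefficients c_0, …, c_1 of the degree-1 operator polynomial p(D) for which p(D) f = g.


D^0 f = -5x^6 - (8/3)x^5 + x - 5/2
D^1 f = -30x^5 - (40/3)x^4 + 1
matching coefficients of g against c_0 f + c_1 Df + … from the top degree down determines the c_i
solution: c_0 = 0, c_1 = -2

c_0 = 0, c_1 = -2


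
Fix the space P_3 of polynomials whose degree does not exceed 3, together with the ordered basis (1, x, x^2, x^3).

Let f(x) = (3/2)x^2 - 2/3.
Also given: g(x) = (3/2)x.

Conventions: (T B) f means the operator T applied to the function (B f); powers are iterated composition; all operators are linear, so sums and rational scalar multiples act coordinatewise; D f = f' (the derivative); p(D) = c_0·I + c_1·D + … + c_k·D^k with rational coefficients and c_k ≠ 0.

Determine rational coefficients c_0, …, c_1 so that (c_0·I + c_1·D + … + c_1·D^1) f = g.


c_0 = 0, c_1 = 1/2

D^0 f = (3/2)x^2 - 2/3
D^1 f = 3x
matching coefficients of g against c_0 f + c_1 Df + … from the top degree down determines the c_i
solution: c_0 = 0, c_1 = 1/2


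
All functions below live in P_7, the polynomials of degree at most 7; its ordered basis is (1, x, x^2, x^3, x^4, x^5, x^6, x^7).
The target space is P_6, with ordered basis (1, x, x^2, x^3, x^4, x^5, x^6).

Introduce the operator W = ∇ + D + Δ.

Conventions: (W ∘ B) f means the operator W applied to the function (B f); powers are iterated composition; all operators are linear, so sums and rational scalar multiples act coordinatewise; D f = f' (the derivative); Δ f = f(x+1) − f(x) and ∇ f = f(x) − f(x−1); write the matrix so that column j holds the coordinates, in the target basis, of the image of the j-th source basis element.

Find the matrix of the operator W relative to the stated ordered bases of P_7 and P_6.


the matrix is [[0, 3, 0, 2, 0, 2, 0, 2]; [0, 0, 6, 0, 8, 0, 12, 0]; [0, 0, 0, 9, 0, 20, 0, 42]; [0, 0, 0, 0, 12, 0, 40, 0]; [0, 0, 0, 0, 0, 15, 0, 70]; [0, 0, 0, 0, 0, 0, 18, 0]; [0, 0, 0, 0, 0, 0, 0, 21]] (rows listed top to bottom)

image of 1: 0
image of x: 3
image of x^2: 6x
image of x^3: 9x^2 + 2
image of x^4: 12x^3 + 8x
image of x^5: 15x^4 + 20x^2 + 2
image of x^6: 18x^5 + 40x^3 + 12x
image of x^7: 21x^6 + 70x^4 + 42x^2 + 2
each image's coordinates form column j of the matrix


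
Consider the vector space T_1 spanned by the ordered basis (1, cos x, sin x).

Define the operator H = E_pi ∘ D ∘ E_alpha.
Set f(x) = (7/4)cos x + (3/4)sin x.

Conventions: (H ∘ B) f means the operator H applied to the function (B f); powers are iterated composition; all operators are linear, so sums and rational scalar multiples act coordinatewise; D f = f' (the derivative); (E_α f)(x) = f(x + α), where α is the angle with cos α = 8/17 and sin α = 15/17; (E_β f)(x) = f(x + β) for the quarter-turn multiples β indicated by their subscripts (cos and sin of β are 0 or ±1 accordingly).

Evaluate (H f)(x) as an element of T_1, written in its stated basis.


E_alpha f = (101/68)cos x - (81/68)sin x
D E_alpha f = -(81/68)cos x - (101/68)sin x
E_pi D E_alpha f = (81/68)cos x + (101/68)sin x

g(x) = (81/68)cos x + (101/68)sin x


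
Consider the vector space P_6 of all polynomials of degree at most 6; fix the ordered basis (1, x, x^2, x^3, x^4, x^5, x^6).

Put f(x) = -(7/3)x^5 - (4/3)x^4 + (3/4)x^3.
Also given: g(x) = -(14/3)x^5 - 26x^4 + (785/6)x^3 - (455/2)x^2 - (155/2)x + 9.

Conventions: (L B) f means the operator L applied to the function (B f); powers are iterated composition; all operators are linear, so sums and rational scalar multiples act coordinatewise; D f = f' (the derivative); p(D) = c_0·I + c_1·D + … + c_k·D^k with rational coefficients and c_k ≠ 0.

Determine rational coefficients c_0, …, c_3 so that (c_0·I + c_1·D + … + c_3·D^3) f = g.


D^0 f = -(7/3)x^5 - (4/3)x^4 + (3/4)x^3
D^1 f = -(35/3)x^4 - (16/3)x^3 + (9/4)x^2
D^2 f = -(140/3)x^3 - 16x^2 + (9/2)x
D^3 f = -140x^2 - 32x + 9/2
matching coefficients of g against c_0 f + c_1 Df + … from the top degree down determines the c_i
solution: c_0 = 2, c_1 = 2, c_2 = -3, c_3 = 2

p(D) = 2·I + 2·D − 3·D^2 + 2·D^3, i.e. c_0 = 2, c_1 = 2, c_2 = -3, c_3 = 2


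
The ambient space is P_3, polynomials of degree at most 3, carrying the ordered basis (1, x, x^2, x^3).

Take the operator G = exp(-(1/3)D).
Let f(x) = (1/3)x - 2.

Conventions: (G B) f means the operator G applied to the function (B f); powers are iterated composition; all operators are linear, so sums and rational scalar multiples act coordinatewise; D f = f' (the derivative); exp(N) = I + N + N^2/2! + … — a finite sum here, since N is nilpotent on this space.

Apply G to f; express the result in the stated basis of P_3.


order-1 term: -1/9
the series for exp(-(1/3)D) f terminates at order 1
exp(-(1/3)D) f = (1/3)x - 19/9

the image equals g(x) = (1/3)x - 19/9


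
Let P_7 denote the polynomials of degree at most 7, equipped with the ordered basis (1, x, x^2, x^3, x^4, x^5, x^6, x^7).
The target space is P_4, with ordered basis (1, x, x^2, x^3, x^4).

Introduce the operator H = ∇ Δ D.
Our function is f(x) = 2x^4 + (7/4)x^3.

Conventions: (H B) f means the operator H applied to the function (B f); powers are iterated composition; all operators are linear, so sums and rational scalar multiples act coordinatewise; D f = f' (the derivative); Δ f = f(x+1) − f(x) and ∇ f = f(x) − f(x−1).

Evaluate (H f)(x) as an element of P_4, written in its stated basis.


D f = 8x^3 + (21/4)x^2
Δ D f = 24x^2 + (69/2)x + 53/4
∇ Δ D f = 48x + 21/2

g(x) = 48x + 21/2


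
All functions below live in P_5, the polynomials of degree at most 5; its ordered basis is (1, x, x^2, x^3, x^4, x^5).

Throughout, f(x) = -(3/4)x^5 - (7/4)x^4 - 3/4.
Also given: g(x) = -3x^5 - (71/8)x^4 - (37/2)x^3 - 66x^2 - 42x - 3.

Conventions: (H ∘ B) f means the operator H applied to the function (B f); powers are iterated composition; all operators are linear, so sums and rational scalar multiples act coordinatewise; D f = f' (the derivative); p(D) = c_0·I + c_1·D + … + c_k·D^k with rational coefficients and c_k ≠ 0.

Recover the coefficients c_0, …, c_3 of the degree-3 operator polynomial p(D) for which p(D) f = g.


D^0 f = -(3/4)x^5 - (7/4)x^4 - 3/4
D^1 f = -(15/4)x^4 - 7x^3
D^2 f = -15x^3 - 21x^2
D^3 f = -45x^2 - 42x
matching coefficients of g against c_0 f + c_1 Df + … from the top degree down determines the c_i
solution: c_0 = 4, c_1 = 1/2, c_2 = 1, c_3 = 1

p(D) = 4·I + (1/2)·D + D^2 + D^3, i.e. c_0 = 4, c_1 = 1/2, c_2 = 1, c_3 = 1


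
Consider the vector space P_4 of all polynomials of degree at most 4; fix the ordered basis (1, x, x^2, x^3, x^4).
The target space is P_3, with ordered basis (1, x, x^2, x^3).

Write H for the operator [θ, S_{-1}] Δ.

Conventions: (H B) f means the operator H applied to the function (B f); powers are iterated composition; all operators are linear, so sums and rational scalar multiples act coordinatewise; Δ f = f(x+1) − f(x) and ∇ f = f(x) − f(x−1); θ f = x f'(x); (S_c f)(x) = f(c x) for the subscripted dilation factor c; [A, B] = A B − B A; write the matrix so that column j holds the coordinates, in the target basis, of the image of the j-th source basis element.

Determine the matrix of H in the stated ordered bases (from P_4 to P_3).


the matrix is [[0, 0, 0, 0, 0]; [0, 0, 0, 0, 0]; [0, 0, 0, 0, 0]; [0, 0, 0, 0, 0]] (rows listed top to bottom)

image of 1: 0
image of x: 0
image of x^2: 0
image of x^3: 0
image of x^4: 0
each image's coordinates form column j of the matrix


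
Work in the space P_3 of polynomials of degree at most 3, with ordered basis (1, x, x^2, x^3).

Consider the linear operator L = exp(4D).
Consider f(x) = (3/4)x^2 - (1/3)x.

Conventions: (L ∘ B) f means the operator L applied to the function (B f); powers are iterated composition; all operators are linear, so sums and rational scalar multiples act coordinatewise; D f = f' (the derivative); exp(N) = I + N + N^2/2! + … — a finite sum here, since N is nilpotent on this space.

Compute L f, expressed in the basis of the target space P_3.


order-1 term: 6x - 4/3
order-2 term: 12
the series for exp(4D) f terminates at order 2
exp(4D) f = (3/4)x^2 + (17/3)x + 32/3

the result is g(x) = (3/4)x^2 + (17/3)x + 32/3


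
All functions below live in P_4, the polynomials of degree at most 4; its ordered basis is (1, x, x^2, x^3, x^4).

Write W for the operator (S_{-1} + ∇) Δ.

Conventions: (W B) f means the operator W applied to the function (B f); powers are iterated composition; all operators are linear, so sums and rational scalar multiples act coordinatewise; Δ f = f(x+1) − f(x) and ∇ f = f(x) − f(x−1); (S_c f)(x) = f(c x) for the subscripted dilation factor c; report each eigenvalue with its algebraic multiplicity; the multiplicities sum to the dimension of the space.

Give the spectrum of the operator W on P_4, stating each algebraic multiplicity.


λ = 0 (multiplicity 5)

image of 1: 0
image of x: 1
image of x^2: -2x + 3
image of x^3: 3x^2 + 3x + 1
image of x^4: -4x^3 + 18x^2 - 4x + 3
the matrix is upper triangular; its diagonal is (0, 0, 0, 0, 0)
for a triangular matrix the eigenvalues are the diagonal entries, with algebraic multiplicity their repetition count


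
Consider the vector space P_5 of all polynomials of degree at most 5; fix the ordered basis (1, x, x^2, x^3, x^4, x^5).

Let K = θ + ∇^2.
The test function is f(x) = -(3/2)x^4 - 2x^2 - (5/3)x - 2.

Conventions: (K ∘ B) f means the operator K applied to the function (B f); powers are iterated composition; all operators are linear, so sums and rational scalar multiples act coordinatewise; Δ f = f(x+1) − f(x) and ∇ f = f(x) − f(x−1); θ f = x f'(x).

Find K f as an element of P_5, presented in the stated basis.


the result is g(x) = -6x^4 - 22x^2 + (103/3)x - 25

θ f = -6x^4 - 4x^2 - (5/3)x
∇ f = -6x^3 + 9x^2 - 10x + 11/6
∇ ∇ f = -18x^2 + 36x - 25
(θ + ∇^2) f = -6x^4 - 22x^2 + (103/3)x - 25


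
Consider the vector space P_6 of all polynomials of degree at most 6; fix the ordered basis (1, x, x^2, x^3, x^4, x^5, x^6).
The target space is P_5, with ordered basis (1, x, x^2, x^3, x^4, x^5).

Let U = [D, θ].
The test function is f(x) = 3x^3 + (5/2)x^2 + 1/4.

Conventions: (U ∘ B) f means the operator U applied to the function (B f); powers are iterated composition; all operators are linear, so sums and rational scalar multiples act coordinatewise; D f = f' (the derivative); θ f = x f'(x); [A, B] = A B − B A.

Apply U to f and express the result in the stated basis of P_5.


the image equals g(x) = 9x^2 + 5x

θ f = 9x^3 + 5x^2
D θ f = 27x^2 + 10x
D f = 9x^2 + 5x
θ D f = 18x^2 + 5x
[D, θ] f = 9x^2 + 5x


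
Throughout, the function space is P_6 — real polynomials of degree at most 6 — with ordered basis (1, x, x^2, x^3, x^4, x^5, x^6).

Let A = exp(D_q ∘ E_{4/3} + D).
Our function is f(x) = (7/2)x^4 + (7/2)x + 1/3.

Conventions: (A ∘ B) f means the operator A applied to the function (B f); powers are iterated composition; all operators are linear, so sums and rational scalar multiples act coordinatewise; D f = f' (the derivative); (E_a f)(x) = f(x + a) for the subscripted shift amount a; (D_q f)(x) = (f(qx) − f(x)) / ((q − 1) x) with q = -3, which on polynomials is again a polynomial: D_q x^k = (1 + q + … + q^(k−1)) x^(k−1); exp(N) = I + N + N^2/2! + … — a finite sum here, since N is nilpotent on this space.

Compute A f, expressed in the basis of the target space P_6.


the image equals g(x) = (7/2)x^4 - 56x^3 - (448/3)x^2 + (917/6)x - 2938/27

order-1 term: -56x^3 + (392/3)x^2 - (224/3)x + 1085/27
order-2 term: -280x^2 + 224x - 448/9
order-3 term: -896/9
the series for exp(D_q ∘ E_{4/3} + D) f terminates at order 3
exp(D_q ∘ E_{4/3} + D) f = (7/2)x^4 - 56x^3 - (448/3)x^2 + (917/6)x - 2938/27


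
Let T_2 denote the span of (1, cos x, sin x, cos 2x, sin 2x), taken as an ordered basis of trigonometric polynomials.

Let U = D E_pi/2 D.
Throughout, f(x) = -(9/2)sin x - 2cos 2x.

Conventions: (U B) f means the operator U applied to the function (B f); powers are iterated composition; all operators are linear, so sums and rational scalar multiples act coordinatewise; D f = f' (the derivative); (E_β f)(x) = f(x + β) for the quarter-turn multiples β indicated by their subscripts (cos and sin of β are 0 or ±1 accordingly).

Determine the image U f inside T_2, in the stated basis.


the image equals g(x) = (9/2)cos x - 8cos 2x

D f = -(9/2)cos x + 4sin 2x
E_pi/2 D f = (9/2)sin x - 4sin 2x
D (E_pi/2 D) f = (9/2)cos x - 8cos 2x


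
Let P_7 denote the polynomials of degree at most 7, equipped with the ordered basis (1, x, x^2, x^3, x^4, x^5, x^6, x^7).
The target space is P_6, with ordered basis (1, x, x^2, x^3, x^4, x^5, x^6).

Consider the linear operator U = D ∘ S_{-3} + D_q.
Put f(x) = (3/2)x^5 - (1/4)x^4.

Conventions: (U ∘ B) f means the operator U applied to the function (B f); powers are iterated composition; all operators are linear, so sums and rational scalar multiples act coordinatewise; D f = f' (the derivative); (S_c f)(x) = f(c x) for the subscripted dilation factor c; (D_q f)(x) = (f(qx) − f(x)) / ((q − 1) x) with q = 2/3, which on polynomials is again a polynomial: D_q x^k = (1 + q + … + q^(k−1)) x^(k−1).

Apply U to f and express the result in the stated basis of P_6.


the image equals g(x) = -(49102/27)x^4 - (8813/108)x^3

S_{-3} f = -(729/2)x^5 - (81/4)x^4
D S_{-3} f = -(3645/2)x^4 - 81x^3
D_q f = (211/54)x^4 - (65/108)x^3
(D ∘ S_{-3} + D_q) f = -(49102/27)x^4 - (8813/108)x^3


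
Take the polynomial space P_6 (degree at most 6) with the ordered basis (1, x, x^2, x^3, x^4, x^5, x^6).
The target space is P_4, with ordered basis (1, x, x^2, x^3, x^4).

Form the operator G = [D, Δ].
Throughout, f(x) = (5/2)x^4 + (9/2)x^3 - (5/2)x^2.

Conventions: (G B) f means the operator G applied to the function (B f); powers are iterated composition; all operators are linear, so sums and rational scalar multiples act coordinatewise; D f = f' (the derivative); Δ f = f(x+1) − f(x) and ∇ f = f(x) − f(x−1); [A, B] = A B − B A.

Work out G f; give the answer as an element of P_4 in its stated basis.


the image equals g(x) = 0

Δ f = 10x^3 + (57/2)x^2 + (37/2)x + 9/2
D Δ f = 30x^2 + 57x + 37/2
D f = 10x^3 + (27/2)x^2 - 5x
Δ D f = 30x^2 + 57x + 37/2
[D, Δ] f = 0


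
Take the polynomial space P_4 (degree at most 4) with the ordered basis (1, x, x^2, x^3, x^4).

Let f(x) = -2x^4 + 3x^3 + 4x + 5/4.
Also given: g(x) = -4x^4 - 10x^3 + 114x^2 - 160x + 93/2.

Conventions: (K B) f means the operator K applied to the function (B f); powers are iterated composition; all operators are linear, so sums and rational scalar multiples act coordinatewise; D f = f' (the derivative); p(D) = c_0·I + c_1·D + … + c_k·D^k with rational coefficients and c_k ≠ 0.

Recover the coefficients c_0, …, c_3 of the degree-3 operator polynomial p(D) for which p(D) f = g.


D^0 f = -2x^4 + 3x^3 + 4x + 5/4
D^1 f = -8x^3 + 9x^2 + 4
D^2 f = -24x^2 + 18x
D^3 f = -48x + 18
matching coefficients of g against c_0 f + c_1 Df + … from the top degree down determines the c_i
solution: c_0 = 2, c_1 = 2, c_2 = -4, c_3 = 2

p(D) = 2·I + 2·D − 4·D^2 + 2·D^3, i.e. c_0 = 2, c_1 = 2, c_2 = -4, c_3 = 2


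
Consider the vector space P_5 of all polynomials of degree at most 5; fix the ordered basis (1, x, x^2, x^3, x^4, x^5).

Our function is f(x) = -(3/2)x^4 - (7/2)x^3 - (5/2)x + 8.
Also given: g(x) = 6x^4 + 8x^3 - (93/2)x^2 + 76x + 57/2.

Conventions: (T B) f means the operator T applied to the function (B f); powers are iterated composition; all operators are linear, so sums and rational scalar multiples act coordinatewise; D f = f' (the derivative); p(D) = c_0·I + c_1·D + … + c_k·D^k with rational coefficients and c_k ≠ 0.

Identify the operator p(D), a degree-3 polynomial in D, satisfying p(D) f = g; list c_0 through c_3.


D^0 f = -(3/2)x^4 - (7/2)x^3 - (5/2)x + 8
D^1 f = -6x^3 - (21/2)x^2 - 5/2
D^2 f = -18x^2 - 21x
D^3 f = -36x - 21
matching coefficients of g against c_0 f + c_1 Df + … from the top degree down determines the c_i
solution: c_0 = -4, c_1 = 1, c_2 = 2, c_3 = -3

p(D) = -4·I + D + 2·D^2 − 3·D^3, i.e. c_0 = -4, c_1 = 1, c_2 = 2, c_3 = -3


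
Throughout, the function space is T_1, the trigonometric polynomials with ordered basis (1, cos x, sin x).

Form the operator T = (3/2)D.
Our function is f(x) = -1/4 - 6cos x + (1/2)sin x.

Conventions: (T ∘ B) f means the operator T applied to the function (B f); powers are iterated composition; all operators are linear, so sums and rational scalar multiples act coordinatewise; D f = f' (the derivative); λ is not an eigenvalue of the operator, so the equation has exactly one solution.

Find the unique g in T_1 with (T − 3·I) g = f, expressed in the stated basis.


write g with unknown coordinates in the stated basis and equate coefficients in (T − 3·I) g = f
solving from the highest basis element down gives g = 1/12 + (23/15)cos x - (14/15)sin x
check: T g = -(7/5)cos x - (23/10)sin x
so T g − 3·g = -1/4 - 6cos x + (1/2)sin x = f ✓

the image equals g(x) = 1/12 + (23/15)cos x - (14/15)sin x


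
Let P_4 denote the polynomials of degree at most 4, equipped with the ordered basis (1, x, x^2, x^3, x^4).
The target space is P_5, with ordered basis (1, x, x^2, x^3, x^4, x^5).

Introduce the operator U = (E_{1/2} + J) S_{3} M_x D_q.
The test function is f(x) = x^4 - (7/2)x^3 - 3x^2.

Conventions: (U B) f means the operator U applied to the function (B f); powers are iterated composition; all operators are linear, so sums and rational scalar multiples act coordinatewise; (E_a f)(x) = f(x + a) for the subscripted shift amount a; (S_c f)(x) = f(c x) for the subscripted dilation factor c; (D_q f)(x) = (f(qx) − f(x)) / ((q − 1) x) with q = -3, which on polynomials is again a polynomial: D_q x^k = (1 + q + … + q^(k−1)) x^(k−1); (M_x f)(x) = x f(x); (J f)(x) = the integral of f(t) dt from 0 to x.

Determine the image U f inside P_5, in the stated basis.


D_q f = -20x^3 - (49/2)x^2 + 6x
M_x D_q f = -20x^4 - (49/2)x^3 + 6x^2
S_{3} (M_x D_q) f = -1620x^4 - (1323/2)x^3 + 54x^2
E_{1/2} S_{3} (M_x D_q) f = -1620x^4 - (7803/2)x^3 - (13473/4)x^2 - (10017/8)x - 2727/16
J S_{3} (M_x D_q) f = -324x^5 - (1323/8)x^4 + 18x^3
(E_{1/2} + J) S_{3} (M_x D_q) f = -324x^5 - (14283/8)x^4 - (7767/2)x^3 - (13473/4)x^2 - (10017/8)x - 2727/16

g(x) = -324x^5 - (14283/8)x^4 - (7767/2)x^3 - (13473/4)x^2 - (10017/8)x - 2727/16


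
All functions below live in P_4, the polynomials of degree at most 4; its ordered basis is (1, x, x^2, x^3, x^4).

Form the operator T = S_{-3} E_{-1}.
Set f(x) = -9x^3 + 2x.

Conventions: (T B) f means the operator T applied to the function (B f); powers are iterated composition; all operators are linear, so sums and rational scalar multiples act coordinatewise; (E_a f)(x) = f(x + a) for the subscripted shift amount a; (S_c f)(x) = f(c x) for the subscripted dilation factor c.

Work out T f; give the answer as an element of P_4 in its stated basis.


the image equals g(x) = 243x^3 + 243x^2 + 75x + 7

E_{-1} f = -9x^3 + 27x^2 - 25x + 7
S_{-3} E_{-1} f = 243x^3 + 243x^2 + 75x + 7


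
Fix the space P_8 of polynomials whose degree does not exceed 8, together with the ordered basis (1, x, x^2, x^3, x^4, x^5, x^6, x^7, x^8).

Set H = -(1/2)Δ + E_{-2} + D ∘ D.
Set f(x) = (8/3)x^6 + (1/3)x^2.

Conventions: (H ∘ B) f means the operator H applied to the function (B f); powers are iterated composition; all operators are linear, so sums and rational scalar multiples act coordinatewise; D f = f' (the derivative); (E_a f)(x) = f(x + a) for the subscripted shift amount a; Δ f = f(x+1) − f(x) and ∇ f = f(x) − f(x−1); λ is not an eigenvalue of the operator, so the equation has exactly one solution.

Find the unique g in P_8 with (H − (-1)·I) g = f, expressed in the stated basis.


write g with unknown coordinates in the stated basis and equate coefficients in (H − (-1)·I) g = f
solving from the highest basis element down gives g = (4/3)x^6 + 10x^5 + (15/2)x^4 - (745/6)x^3 - (7661/24)x^2 + (4625/48)x + 102259/192
check: H g = (4/3)x^6 - 10x^5 - (15/2)x^4 + (745/6)x^3 + (7669/24)x^2 - (4625/48)x - 102259/192
so H g − (-1)·g = (8/3)x^6 + (1/3)x^2 = f ✓

the result is g(x) = (4/3)x^6 + 10x^5 + (15/2)x^4 - (745/6)x^3 - (7661/24)x^2 + (4625/48)x + 102259/192


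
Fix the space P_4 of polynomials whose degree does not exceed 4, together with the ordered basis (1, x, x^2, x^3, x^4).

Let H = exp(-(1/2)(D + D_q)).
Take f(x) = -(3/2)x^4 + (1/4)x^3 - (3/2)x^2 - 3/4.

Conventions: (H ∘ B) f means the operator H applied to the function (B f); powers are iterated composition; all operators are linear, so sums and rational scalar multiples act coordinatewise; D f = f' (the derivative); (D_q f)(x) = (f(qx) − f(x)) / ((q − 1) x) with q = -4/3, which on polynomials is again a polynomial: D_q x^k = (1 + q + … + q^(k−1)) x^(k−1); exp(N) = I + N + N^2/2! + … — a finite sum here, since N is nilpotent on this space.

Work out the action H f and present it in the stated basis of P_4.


g(x) = -(3/2)x^4 + (23/9)x^3 - (374/81)x^2 + (6395/2916)x - 19013/11664

order-1 term: (83/36)x^3 - (5/9)x^2 + (5/4)x
order-2 term: -(415/162)x^2 + (25/108)x - 5/8
order-3 term: (2075/2916)x - 25/324
order-4 term: -2075/11664
the series for exp(-(1/2)(D + D_q)) f terminates at order 4
exp(-(1/2)(D + D_q)) f = -(3/2)x^4 + (23/9)x^3 - (374/81)x^2 + (6395/2916)x - 19013/11664


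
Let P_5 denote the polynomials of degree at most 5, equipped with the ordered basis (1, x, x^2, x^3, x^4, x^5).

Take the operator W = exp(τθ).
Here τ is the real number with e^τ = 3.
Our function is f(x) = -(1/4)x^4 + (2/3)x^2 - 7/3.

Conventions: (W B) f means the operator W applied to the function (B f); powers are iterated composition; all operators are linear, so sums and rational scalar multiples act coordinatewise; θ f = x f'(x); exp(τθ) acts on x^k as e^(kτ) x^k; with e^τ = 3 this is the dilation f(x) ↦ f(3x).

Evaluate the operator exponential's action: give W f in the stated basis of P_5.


the image equals g(x) = -(81/4)x^4 + 6x^2 - 7/3

exp(τθ) x^k = e^(kτ) x^k; with e^τ = 3 this sends x^k to 3^k x^k
x^2 ↦ 9 x^2
x^4 ↦ 81 x^4
applying this coordinatewise to f: exp(τθ) f = -(81/4)x^4 + 6x^2 - 7/3


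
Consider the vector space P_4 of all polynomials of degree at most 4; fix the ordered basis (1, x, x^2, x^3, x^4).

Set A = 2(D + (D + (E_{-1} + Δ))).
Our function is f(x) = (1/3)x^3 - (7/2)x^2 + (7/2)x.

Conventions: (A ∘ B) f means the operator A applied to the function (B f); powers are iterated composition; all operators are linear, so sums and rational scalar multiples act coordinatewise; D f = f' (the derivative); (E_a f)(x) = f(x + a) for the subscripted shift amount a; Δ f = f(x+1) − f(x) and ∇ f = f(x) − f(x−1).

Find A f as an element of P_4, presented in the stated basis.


the result is g(x) = (2/3)x^3 - 3x^2 - 17x

D f = x^2 - 7x + 7/2
D f = x^2 - 7x + 7/2
E_{-1} f = (1/3)x^3 - (9/2)x^2 + (23/2)x - 22/3
Δ f = x^2 - 6x + 1/3
(E_{-1} + Δ) f = (1/3)x^3 - (7/2)x^2 + (11/2)x - 7
(D + (E_{-1} + Δ)) f = (1/3)x^3 - (5/2)x^2 - (3/2)x - 7/2
(D + (D + (E_{-1} + Δ))) f = (1/3)x^3 - (3/2)x^2 - (17/2)x
(2(D + (D + (E_{-1} + Δ)))) f = (2/3)x^3 - 3x^2 - 17x


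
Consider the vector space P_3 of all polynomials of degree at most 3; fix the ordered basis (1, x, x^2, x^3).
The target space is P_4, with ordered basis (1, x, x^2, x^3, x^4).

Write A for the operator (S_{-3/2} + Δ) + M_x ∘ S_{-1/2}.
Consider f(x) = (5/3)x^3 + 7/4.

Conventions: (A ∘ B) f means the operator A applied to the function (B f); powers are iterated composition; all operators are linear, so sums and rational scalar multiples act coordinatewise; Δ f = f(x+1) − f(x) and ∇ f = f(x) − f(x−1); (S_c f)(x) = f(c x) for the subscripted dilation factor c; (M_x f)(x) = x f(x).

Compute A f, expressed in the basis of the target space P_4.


S_{-3/2} f = -(45/8)x^3 + 7/4
Δ f = 5x^2 + 5x + 5/3
(S_{-3/2} + Δ) f = -(45/8)x^3 + 5x^2 + 5x + 41/12
S_{-1/2} f = -(5/24)x^3 + 7/4
M_x S_{-1/2} f = -(5/24)x^4 + (7/4)x
((S_{-3/2} + Δ) + M_x ∘ S_{-1/2}) f = -(5/24)x^4 - (45/8)x^3 + 5x^2 + (27/4)x + 41/12

g(x) = -(5/24)x^4 - (45/8)x^3 + 5x^2 + (27/4)x + 41/12


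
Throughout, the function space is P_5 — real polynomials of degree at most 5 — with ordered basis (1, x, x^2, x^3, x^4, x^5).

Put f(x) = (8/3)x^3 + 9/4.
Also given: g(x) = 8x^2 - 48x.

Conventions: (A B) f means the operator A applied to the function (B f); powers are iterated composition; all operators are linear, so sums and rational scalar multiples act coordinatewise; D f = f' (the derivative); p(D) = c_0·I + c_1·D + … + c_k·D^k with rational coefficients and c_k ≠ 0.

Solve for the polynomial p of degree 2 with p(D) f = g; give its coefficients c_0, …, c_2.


p(D) = D − 3·D^2, i.e. c_0 = 0, c_1 = 1, c_2 = -3

D^0 f = (8/3)x^3 + 9/4
D^1 f = 8x^2
D^2 f = 16x
matching coefficients of g against c_0 f + c_1 Df + … from the top degree down determines the c_i
solution: c_0 = 0, c_1 = 1, c_2 = -3


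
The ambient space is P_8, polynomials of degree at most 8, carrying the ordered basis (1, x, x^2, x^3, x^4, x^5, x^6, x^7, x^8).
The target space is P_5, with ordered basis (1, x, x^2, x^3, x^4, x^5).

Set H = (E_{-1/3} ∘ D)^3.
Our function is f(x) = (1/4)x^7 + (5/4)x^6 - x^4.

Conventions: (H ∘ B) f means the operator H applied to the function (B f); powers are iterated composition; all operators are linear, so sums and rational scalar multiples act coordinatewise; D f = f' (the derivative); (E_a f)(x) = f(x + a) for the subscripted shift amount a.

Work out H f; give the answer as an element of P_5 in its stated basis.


D f = (7/4)x^6 + (15/2)x^5 - 4x^3
E_{-1/3} D f = (7/4)x^6 + 4x^5 - (115/12)x^4 + (82/27)x^3 + (167/108)x^2 - (74/81)x + 349/2916
D (E_{-1/3} ∘ D) f = (21/2)x^5 + 20x^4 - (115/3)x^3 + (82/9)x^2 + (167/54)x - 74/81
E_{-1/3} D (E_{-1/3} ∘ D) f = (21/2)x^5 + (5/2)x^4 - (160/3)x^3 + (512/9)x^2 - (488/27)x + 56/81
D (E_{-1/3} ∘ D) (E_{-1/3} ∘ D) f = (105/2)x^4 + 10x^3 - 160x^2 + (1024/9)x - 488/27
E_{-1/3} D (E_{-1/3} ∘ D) (E_{-1/3} ∘ D) f = (105/2)x^4 - 60x^3 - 135x^2 + 216x - 147/2

the result is g(x) = (105/2)x^4 - 60x^3 - 135x^2 + 216x - 147/2


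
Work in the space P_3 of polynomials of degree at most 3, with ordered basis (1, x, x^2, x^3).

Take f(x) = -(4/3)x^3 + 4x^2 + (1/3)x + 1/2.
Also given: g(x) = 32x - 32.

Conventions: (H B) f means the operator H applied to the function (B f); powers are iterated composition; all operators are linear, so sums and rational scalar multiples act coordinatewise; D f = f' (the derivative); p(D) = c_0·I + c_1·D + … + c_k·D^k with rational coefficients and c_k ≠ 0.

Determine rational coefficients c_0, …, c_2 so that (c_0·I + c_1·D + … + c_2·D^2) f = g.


D^0 f = -(4/3)x^3 + 4x^2 + (1/3)x + 1/2
D^1 f = -4x^2 + 8x + 1/3
D^2 f = -8x + 8
matching coefficients of g against c_0 f + c_1 Df + … from the top degree down determines the c_i
solution: c_0 = 0, c_1 = 0, c_2 = -4

p(D) = -4·D^2, i.e. c_0 = 0, c_1 = 0, c_2 = -4


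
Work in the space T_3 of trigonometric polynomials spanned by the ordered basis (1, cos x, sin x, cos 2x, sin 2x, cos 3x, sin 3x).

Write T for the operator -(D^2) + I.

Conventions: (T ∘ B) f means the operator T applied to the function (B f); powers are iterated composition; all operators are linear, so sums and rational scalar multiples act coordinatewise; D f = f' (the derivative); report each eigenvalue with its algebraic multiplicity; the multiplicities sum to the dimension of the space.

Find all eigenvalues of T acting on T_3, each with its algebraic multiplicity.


λ = 1 (multiplicity 1), λ = 2 (multiplicity 2), λ = 5 (multiplicity 2), λ = 10 (multiplicity 2)

image of 1: 1
image of cos x: 2cos x
image of sin x: 2sin x
image of cos 2x: 5cos 2x
image of sin 2x: 5sin 2x
image of cos 3x: 10cos 3x
image of sin 3x: 10sin 3x
the matrix is diagonal; its diagonal is (1, 2, 2, 5, 5, 10, 10)
for a triangular matrix the eigenvalues are the diagonal entries, with algebraic multiplicity their repetition count


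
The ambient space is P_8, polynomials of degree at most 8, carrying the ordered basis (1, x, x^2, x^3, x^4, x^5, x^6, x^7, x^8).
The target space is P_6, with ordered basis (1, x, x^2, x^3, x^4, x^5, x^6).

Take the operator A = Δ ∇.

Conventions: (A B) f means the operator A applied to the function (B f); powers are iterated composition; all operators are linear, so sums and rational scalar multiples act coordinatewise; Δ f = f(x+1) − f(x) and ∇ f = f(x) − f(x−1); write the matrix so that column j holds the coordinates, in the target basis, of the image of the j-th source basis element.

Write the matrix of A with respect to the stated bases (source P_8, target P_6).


the matrix is [[0, 0, 2, 0, 2, 0, 2, 0, 2]; [0, 0, 0, 6, 0, 10, 0, 14, 0]; [0, 0, 0, 0, 12, 0, 30, 0, 56]; [0, 0, 0, 0, 0, 20, 0, 70, 0]; [0, 0, 0, 0, 0, 0, 30, 0, 140]; [0, 0, 0, 0, 0, 0, 0, 42, 0]; [0, 0, 0, 0, 0, 0, 0, 0, 56]] (rows listed top to bottom)

image of 1: 0
image of x: 0
image of x^2: 2
image of x^3: 6x
image of x^4: 12x^2 + 2
image of x^5: 20x^3 + 10x
image of x^6: 30x^4 + 30x^2 + 2
image of x^7: 42x^5 + 70x^3 + 14x
image of x^8: 56x^6 + 140x^4 + 56x^2 + 2
each image's coordinates form column j of the matrix


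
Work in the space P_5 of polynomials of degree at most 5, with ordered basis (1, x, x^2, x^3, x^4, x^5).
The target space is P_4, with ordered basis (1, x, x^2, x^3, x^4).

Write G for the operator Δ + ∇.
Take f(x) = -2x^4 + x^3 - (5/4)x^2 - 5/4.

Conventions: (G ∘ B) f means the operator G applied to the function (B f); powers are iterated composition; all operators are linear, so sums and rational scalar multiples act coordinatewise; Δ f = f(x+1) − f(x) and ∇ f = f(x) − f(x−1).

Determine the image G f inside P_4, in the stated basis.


g(x) = -16x^3 + 6x^2 - 21x + 2

Δ f = -8x^3 - 9x^2 - (15/2)x - 9/4
∇ f = -8x^3 + 15x^2 - (27/2)x + 17/4
(Δ + ∇) f = -16x^3 + 6x^2 - 21x + 2


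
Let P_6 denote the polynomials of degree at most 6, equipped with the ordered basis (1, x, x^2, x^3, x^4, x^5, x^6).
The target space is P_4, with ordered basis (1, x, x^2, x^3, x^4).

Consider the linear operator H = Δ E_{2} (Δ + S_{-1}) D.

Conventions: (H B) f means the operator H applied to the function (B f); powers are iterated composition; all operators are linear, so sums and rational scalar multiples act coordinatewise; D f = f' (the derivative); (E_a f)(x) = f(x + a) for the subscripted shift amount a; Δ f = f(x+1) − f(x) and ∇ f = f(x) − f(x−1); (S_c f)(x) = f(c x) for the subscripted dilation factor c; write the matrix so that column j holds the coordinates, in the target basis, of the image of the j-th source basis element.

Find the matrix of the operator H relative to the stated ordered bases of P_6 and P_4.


the matrix is [[0, 0, -2, 21, -4, 875, 2154]; [0, 0, 0, 6, -36, 740, 1350]; [0, 0, 0, 0, -12, 210, -60]; [0, 0, 0, 0, 0, 20, -180]; [0, 0, 0, 0, 0, 0, -30]] (rows listed top to bottom)

image of 1: 0
image of x: 0
image of x^2: -2
image of x^3: 6x + 21
image of x^4: -12x^2 - 36x - 4
image of x^5: 20x^3 + 210x^2 + 740x + 875
image of x^6: -30x^4 - 180x^3 - 60x^2 + 1350x + 2154
each image's coordinates form column j of the matrix


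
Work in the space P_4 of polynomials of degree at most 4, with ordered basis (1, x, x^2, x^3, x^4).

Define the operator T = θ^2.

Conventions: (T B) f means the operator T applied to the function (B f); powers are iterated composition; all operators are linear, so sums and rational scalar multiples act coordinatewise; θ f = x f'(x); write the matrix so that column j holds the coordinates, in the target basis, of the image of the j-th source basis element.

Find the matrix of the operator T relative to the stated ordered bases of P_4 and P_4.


the matrix is [[0, 0, 0, 0, 0]; [0, 1, 0, 0, 0]; [0, 0, 4, 0, 0]; [0, 0, 0, 9, 0]; [0, 0, 0, 0, 16]] (rows listed top to bottom)

image of 1: 0
image of x: x
image of x^2: 4x^2
image of x^3: 9x^3
image of x^4: 16x^4
each image's coordinates form column j of the matrix


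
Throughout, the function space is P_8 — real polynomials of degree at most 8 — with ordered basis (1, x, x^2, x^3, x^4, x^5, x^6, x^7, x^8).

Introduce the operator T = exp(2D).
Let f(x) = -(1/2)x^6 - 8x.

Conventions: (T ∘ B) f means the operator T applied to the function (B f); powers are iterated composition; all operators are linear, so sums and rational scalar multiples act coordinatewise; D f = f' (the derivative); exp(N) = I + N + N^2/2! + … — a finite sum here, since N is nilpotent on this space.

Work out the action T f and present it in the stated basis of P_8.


order-1 term: -6x^5 - 16
order-2 term: -30x^4
order-3 term: -80x^3
order-4 term: -120x^2
order-5 term: -96x
order-6 term: -32
the series for exp(2D) f terminates at order 6
exp(2D) f = -(1/2)x^6 - 6x^5 - 30x^4 - 80x^3 - 120x^2 - 104x - 48

g(x) = -(1/2)x^6 - 6x^5 - 30x^4 - 80x^3 - 120x^2 - 104x - 48


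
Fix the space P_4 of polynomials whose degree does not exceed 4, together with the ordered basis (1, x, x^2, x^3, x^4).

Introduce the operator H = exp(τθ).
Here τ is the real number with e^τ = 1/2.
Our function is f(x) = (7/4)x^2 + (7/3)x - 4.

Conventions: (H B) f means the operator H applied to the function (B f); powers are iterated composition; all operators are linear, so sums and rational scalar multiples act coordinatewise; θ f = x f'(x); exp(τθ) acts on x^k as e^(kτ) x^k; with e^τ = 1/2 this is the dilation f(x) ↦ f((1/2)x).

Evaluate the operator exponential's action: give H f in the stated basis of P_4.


the result is g(x) = (7/16)x^2 + (7/6)x - 4

exp(τθ) x^k = e^(kτ) x^k; with e^τ = 1/2 this sends x^k to (1/2)^k x^k
x ↦ 1/2 x
x^2 ↦ 1/4 x^2
applying this coordinatewise to f: exp(τθ) f = (7/16)x^2 + (7/6)x - 4


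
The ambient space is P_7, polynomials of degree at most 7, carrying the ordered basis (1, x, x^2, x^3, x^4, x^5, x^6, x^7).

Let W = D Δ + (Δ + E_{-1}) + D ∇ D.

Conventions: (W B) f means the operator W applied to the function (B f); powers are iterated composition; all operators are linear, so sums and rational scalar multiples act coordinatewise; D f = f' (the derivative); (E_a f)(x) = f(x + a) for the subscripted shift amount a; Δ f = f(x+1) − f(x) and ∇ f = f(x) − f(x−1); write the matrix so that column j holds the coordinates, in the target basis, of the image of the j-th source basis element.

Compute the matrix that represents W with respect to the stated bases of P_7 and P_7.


the matrix is [[1, 0, 4, 9, -6, 25, -22, 49]; [0, 1, 0, 12, 36, -30, 150, -154]; [0, 0, 1, 0, 24, 90, -90, 525]; [0, 0, 0, 1, 0, 40, 180, -210]; [0, 0, 0, 0, 1, 0, 60, 315]; [0, 0, 0, 0, 0, 1, 0, 84]; [0, 0, 0, 0, 0, 0, 1, 0]; [0, 0, 0, 0, 0, 0, 0, 1]] (rows listed top to bottom)

image of 1: 1
image of x: x
image of x^2: x^2 + 4
image of x^3: x^3 + 12x + 9
image of x^4: x^4 + 24x^2 + 36x - 6
image of x^5: x^5 + 40x^3 + 90x^2 - 30x + 25
image of x^6: x^6 + 60x^4 + 180x^3 - 90x^2 + 150x - 22
image of x^7: x^7 + 84x^5 + 315x^4 - 210x^3 + 525x^2 - 154x + 49
each image's coordinates form column j of the matrix


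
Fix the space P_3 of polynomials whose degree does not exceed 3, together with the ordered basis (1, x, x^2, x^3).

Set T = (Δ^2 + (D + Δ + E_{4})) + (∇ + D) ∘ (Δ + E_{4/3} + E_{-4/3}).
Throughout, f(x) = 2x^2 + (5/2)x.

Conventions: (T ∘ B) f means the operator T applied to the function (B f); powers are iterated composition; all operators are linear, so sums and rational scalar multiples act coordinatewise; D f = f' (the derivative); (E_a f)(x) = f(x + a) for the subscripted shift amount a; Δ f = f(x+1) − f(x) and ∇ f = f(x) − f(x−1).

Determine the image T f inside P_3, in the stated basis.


the result is g(x) = 2x^2 + (85/2)x + 67

Δ f = 4x + 9/2
Δ Δ f = 4
D f = 4x + 5/2
Δ f = 4x + 9/2
E_{4} f = 2x^2 + (37/2)x + 42
(D + Δ + E_{4}) f = 2x^2 + (53/2)x + 49
(Δ^2 + (D + Δ + E_{4})) f = 2x^2 + (53/2)x + 53
Δ f = 4x + 9/2
E_{4/3} f = 2x^2 + (47/6)x + 62/9
E_{-4/3} f = 2x^2 - (17/6)x + 2/9
(Δ + E_{4/3} + E_{-4/3}) f = 4x^2 + 9x + 209/18
∇ (Δ + E_{4/3} + E_{-4/3}) f = 8x + 5
D (Δ + E_{4/3} + E_{-4/3}) f = 8x + 9
(∇ + D) (Δ + E_{4/3} + E_{-4/3}) f = 16x + 14
((Δ^2 + (D + Δ + E_{4})) + (∇ + D) ∘ (Δ + E_{4/3} + E_{-4/3})) f = 2x^2 + (85/2)x + 67


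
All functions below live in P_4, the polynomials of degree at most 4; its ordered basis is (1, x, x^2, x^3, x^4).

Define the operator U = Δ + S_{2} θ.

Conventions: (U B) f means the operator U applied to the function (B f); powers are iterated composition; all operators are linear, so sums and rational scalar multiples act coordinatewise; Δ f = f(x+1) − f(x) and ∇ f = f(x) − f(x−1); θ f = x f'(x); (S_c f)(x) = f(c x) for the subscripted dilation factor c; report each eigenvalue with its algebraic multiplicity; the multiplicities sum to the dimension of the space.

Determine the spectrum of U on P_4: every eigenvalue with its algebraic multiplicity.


image of 1: 0
image of x: 2x + 1
image of x^2: 8x^2 + 2x + 1
image of x^3: 24x^3 + 3x^2 + 3x + 1
image of x^4: 64x^4 + 4x^3 + 6x^2 + 4x + 1
the matrix is upper triangular; its diagonal is (0, 2, 8, 24, 64)
for a triangular matrix the eigenvalues are the diagonal entries, with algebraic multiplicity their repetition count

λ = 0 (multiplicity 1), λ = 2 (multiplicity 1), λ = 8 (multiplicity 1), λ = 24 (multiplicity 1), λ = 64 (multiplicity 1)
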